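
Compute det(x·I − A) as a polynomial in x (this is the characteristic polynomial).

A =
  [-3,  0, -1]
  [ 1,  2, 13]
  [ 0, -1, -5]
x^3 + 6*x^2 + 12*x + 8

Expanding det(x·I − A) (e.g. by cofactor expansion or by noting that A is similar to its Jordan form J, which has the same characteristic polynomial as A) gives
  χ_A(x) = x^3 + 6*x^2 + 12*x + 8
which factors as (x + 2)^3. The eigenvalues (with algebraic multiplicities) are λ = -2 with multiplicity 3.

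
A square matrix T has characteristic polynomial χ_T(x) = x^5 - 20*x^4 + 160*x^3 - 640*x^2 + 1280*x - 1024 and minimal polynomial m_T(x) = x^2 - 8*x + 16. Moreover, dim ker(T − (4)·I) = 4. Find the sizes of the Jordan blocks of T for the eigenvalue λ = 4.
Block sizes for λ = 4: [2, 1, 1, 1]

Step 1 — from the characteristic polynomial, algebraic multiplicity of λ = 4 is 5. From dim ker(T − (4)·I) = 4, there are exactly 4 Jordan blocks for λ = 4.
Step 2 — from the minimal polynomial, the factor (x − 4)^2 tells us the largest block for λ = 4 has size 2.
Step 3 — with total size 5, 4 blocks, and largest block 2, the block sizes (in nonincreasing order) are [2, 1, 1, 1].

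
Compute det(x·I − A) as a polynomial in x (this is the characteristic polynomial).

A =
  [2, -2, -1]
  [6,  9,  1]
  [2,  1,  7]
x^3 - 18*x^2 + 108*x - 216

Expanding det(x·I − A) (e.g. by cofactor expansion or by noting that A is similar to its Jordan form J, which has the same characteristic polynomial as A) gives
  χ_A(x) = x^3 - 18*x^2 + 108*x - 216
which factors as (x - 6)^3. The eigenvalues (with algebraic multiplicities) are λ = 6 with multiplicity 3.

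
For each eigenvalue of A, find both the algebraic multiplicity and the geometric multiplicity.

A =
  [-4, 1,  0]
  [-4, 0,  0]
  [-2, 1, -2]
λ = -2: alg = 3, geom = 2

Step 1 — factor the characteristic polynomial to read off the algebraic multiplicities:
  χ_A(x) = (x + 2)^3

Step 2 — compute geometric multiplicities via the rank-nullity identity g(λ) = n − rank(A − λI):
  rank(A − (-2)·I) = 1, so dim ker(A − (-2)·I) = n − 1 = 2

Summary:
  λ = -2: algebraic multiplicity = 3, geometric multiplicity = 2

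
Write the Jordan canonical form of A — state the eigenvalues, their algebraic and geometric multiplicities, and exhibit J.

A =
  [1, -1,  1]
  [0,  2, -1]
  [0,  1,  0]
J_2(1) ⊕ J_1(1)

The characteristic polynomial is
  det(x·I − A) = x^3 - 3*x^2 + 3*x - 1 = (x - 1)^3

Eigenvalues and multiplicities (the geometric multiplicity of λ is n − rank(A − λI), which equals the number of Jordan blocks for λ):
  λ = 1: algebraic multiplicity = 3, geometric multiplicity = 2

Determining the block sizes for each eigenvalue:
  λ = 1: 2 blocks summing to 3 forces exactly one block of size 2 and the rest size 1 → block sizes [2, 1]

Assembling the blocks gives a Jordan form
J =
  [1, 1, 0]
  [0, 1, 0]
  [0, 0, 1]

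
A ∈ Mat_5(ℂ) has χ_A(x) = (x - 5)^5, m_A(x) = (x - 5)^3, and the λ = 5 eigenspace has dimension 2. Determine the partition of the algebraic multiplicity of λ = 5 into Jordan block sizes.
Block sizes for λ = 5: [3, 2]

Step 1 — from the characteristic polynomial, algebraic multiplicity of λ = 5 is 5. From dim ker(A − (5)·I) = 2, there are exactly 2 Jordan blocks for λ = 5.
Step 2 — from the minimal polynomial, the factor (x − 5)^3 tells us the largest block for λ = 5 has size 3.
Step 3 — with total size 5, 2 blocks, and largest block 3, the block sizes (in nonincreasing order) are [3, 2].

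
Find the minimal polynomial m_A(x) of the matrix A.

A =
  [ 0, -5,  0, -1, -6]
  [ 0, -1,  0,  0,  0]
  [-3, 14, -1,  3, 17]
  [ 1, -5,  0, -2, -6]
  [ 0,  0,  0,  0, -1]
x^2 + 2*x + 1

The characteristic polynomial is χ_A(x) = (x + 1)^5, so the eigenvalues are known. The minimal polynomial is
  m_A(x) = Π_λ (x − λ)^{k_λ}
where k_λ is the size of the *largest* Jordan block for λ (equivalently, the smallest k with (A − λI)^k v = 0 for every generalised eigenvector v of λ).

  λ = -1: largest Jordan block has size 2, contributing (x + 1)^2

So m_A(x) = (x + 1)^2 = x^2 + 2*x + 1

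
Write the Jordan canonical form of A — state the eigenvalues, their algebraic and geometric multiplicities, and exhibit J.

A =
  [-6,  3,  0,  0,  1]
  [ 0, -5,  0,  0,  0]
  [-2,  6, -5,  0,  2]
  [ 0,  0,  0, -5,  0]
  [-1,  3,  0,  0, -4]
J_2(-5) ⊕ J_1(-5) ⊕ J_1(-5) ⊕ J_1(-5)

The characteristic polynomial is
  det(x·I − A) = x^5 + 25*x^4 + 250*x^3 + 1250*x^2 + 3125*x + 3125 = (x + 5)^5

Eigenvalues and multiplicities (the geometric multiplicity of λ is n − rank(A − λI), which equals the number of Jordan blocks for λ):
  λ = -5: algebraic multiplicity = 5, geometric multiplicity = 4

Determining the block sizes for each eigenvalue:
  λ = -5: 4 blocks summing to 5 forces exactly one block of size 2 and the rest size 1 → block sizes [2, 1, 1, 1]

Assembling the blocks gives a Jordan form
J =
  [-5,  1,  0,  0,  0]
  [ 0, -5,  0,  0,  0]
  [ 0,  0, -5,  0,  0]
  [ 0,  0,  0, -5,  0]
  [ 0,  0,  0,  0, -5]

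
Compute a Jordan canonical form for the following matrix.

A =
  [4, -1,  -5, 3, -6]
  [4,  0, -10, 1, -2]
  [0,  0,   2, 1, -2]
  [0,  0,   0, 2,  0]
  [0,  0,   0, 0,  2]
J_2(2) ⊕ J_2(2) ⊕ J_1(2)

The characteristic polynomial is
  det(x·I − A) = x^5 - 10*x^4 + 40*x^3 - 80*x^2 + 80*x - 32 = (x - 2)^5

Eigenvalues and multiplicities (the geometric multiplicity of λ is n − rank(A − λI), which equals the number of Jordan blocks for λ):
  λ = 2: algebraic multiplicity = 5, geometric multiplicity = 3

Determining the block sizes for each eigenvalue:
  λ = 2: with am = 5 and gm = 3, the partition is not yet determined (e.g. several partitions of 5 into 3 parts exist). Let N = A − (2)·I. Computing rank(N^1) = 2, rank(N^2) = 0; the number of blocks of size ≥ j is rank(N^{j−1}) − rank(N^j), giving [3, 2]. So we have 2 block(s) of size 2, 1 block(s) of size 1 → block sizes [2, 2, 1]

Assembling the blocks gives a Jordan form
J =
  [2, 1, 0, 0, 0]
  [0, 2, 0, 0, 0]
  [0, 0, 2, 1, 0]
  [0, 0, 0, 2, 0]
  [0, 0, 0, 0, 2]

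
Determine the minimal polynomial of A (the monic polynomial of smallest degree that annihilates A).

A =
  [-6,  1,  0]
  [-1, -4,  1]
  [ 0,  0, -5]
x^3 + 15*x^2 + 75*x + 125

The characteristic polynomial is χ_A(x) = (x + 5)^3, so the eigenvalues are known. The minimal polynomial is
  m_A(x) = Π_λ (x − λ)^{k_λ}
where k_λ is the size of the *largest* Jordan block for λ (equivalently, the smallest k with (A − λI)^k v = 0 for every generalised eigenvector v of λ).

  λ = -5: largest Jordan block has size 3, contributing (x + 5)^3

So m_A(x) = (x + 5)^3 = x^3 + 15*x^2 + 75*x + 125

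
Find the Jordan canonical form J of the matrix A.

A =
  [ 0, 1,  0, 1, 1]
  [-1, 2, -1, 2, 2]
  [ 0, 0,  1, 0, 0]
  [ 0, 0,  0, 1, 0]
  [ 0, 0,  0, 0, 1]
J_3(1) ⊕ J_1(1) ⊕ J_1(1)

The characteristic polynomial is
  det(x·I − A) = x^5 - 5*x^4 + 10*x^3 - 10*x^2 + 5*x - 1 = (x - 1)^5

Eigenvalues and multiplicities (the geometric multiplicity of λ is n − rank(A − λI), which equals the number of Jordan blocks for λ):
  λ = 1: algebraic multiplicity = 5, geometric multiplicity = 3

Determining the block sizes for each eigenvalue:
  λ = 1: with am = 5 and gm = 3, the partition is not yet determined (e.g. several partitions of 5 into 3 parts exist). Let N = A − (1)·I. Computing rank(N^1) = 2, rank(N^2) = 1, rank(N^3) = 0; the number of blocks of size ≥ j is rank(N^{j−1}) − rank(N^j), giving [3, 1, 1]. So we have 1 block(s) of size 3, 2 block(s) of size 1 → block sizes [3, 1, 1]

Assembling the blocks gives a Jordan form
J =
  [1, 1, 0, 0, 0]
  [0, 1, 1, 0, 0]
  [0, 0, 1, 0, 0]
  [0, 0, 0, 1, 0]
  [0, 0, 0, 0, 1]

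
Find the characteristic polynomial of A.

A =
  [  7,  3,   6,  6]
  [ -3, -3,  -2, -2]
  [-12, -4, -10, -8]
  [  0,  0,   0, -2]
x^4 + 8*x^3 + 24*x^2 + 32*x + 16

Expanding det(x·I − A) (e.g. by cofactor expansion or by noting that A is similar to its Jordan form J, which has the same characteristic polynomial as A) gives
  χ_A(x) = x^4 + 8*x^3 + 24*x^2 + 32*x + 16
which factors as (x + 2)^4. The eigenvalues (with algebraic multiplicities) are λ = -2 with multiplicity 4.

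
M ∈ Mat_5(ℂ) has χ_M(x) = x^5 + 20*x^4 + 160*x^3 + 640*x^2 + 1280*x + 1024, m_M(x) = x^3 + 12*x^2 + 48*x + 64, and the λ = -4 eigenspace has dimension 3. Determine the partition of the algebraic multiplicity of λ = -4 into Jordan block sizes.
Block sizes for λ = -4: [3, 1, 1]

Step 1 — from the characteristic polynomial, algebraic multiplicity of λ = -4 is 5. From dim ker(M − (-4)·I) = 3, there are exactly 3 Jordan blocks for λ = -4.
Step 2 — from the minimal polynomial, the factor (x + 4)^3 tells us the largest block for λ = -4 has size 3.
Step 3 — with total size 5, 3 blocks, and largest block 3, the block sizes (in nonincreasing order) are [3, 1, 1].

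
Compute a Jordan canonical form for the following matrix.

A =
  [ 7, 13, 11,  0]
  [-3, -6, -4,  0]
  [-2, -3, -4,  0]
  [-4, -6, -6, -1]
J_3(-1) ⊕ J_1(-1)

The characteristic polynomial is
  det(x·I − A) = x^4 + 4*x^3 + 6*x^2 + 4*x + 1 = (x + 1)^4

Eigenvalues and multiplicities (the geometric multiplicity of λ is n − rank(A − λI), which equals the number of Jordan blocks for λ):
  λ = -1: algebraic multiplicity = 4, geometric multiplicity = 2

Determining the block sizes for each eigenvalue:
  λ = -1: with am = 4 and gm = 2, the partition is not yet determined (e.g. several partitions of 4 into 2 parts exist). Let N = A − (-1)·I. Computing rank(N^1) = 2, rank(N^2) = 1, rank(N^3) = 0; the number of blocks of size ≥ j is rank(N^{j−1}) − rank(N^j), giving [2, 1, 1]. So we have 1 block(s) of size 3, 1 block(s) of size 1 → block sizes [3, 1]

Assembling the blocks gives a Jordan form
J =
  [-1,  1,  0,  0]
  [ 0, -1,  1,  0]
  [ 0,  0, -1,  0]
  [ 0,  0,  0, -1]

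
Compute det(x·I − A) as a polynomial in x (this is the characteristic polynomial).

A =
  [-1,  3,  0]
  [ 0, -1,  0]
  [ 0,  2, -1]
x^3 + 3*x^2 + 3*x + 1

Expanding det(x·I − A) (e.g. by cofactor expansion or by noting that A is similar to its Jordan form J, which has the same characteristic polynomial as A) gives
  χ_A(x) = x^3 + 3*x^2 + 3*x + 1
which factors as (x + 1)^3. The eigenvalues (with algebraic multiplicities) are λ = -1 with multiplicity 3.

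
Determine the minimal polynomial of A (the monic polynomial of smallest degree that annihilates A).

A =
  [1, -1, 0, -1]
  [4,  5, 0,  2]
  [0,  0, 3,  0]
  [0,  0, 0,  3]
x^2 - 6*x + 9

The characteristic polynomial is χ_A(x) = (x - 3)^4, so the eigenvalues are known. The minimal polynomial is
  m_A(x) = Π_λ (x − λ)^{k_λ}
where k_λ is the size of the *largest* Jordan block for λ (equivalently, the smallest k with (A − λI)^k v = 0 for every generalised eigenvector v of λ).

  λ = 3: largest Jordan block has size 2, contributing (x − 3)^2

So m_A(x) = (x - 3)^2 = x^2 - 6*x + 9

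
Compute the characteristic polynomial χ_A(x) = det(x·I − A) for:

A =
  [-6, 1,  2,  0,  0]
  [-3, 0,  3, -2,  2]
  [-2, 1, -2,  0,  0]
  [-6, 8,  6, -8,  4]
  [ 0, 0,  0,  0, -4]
x^5 + 20*x^4 + 160*x^3 + 640*x^2 + 1280*x + 1024

Expanding det(x·I − A) (e.g. by cofactor expansion or by noting that A is similar to its Jordan form J, which has the same characteristic polynomial as A) gives
  χ_A(x) = x^5 + 20*x^4 + 160*x^3 + 640*x^2 + 1280*x + 1024
which factors as (x + 4)^5. The eigenvalues (with algebraic multiplicities) are λ = -4 with multiplicity 5.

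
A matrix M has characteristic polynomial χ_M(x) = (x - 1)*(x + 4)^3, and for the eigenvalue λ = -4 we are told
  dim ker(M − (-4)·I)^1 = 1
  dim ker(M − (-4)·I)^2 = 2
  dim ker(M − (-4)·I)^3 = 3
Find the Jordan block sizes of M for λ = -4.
Block sizes for λ = -4: [3]

From the dimensions of kernels of powers, the number of Jordan blocks of size at least j is d_j − d_{j−1} where d_j = dim ker(N^j) (with d_0 = 0). Computing the differences gives [1, 1, 1].
The number of blocks of size exactly k is (#blocks of size ≥ k) − (#blocks of size ≥ k + 1), so the partition is: 1 block(s) of size 3.
In nonincreasing order the block sizes are [3].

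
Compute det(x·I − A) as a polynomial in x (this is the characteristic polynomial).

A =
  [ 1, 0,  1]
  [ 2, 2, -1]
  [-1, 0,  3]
x^3 - 6*x^2 + 12*x - 8

Expanding det(x·I − A) (e.g. by cofactor expansion or by noting that A is similar to its Jordan form J, which has the same characteristic polynomial as A) gives
  χ_A(x) = x^3 - 6*x^2 + 12*x - 8
which factors as (x - 2)^3. The eigenvalues (with algebraic multiplicities) are λ = 2 with multiplicity 3.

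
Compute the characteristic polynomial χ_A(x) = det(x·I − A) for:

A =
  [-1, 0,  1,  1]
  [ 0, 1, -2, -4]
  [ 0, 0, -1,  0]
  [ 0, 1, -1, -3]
x^4 + 4*x^3 + 6*x^2 + 4*x + 1

Expanding det(x·I − A) (e.g. by cofactor expansion or by noting that A is similar to its Jordan form J, which has the same characteristic polynomial as A) gives
  χ_A(x) = x^4 + 4*x^3 + 6*x^2 + 4*x + 1
which factors as (x + 1)^4. The eigenvalues (with algebraic multiplicities) are λ = -1 with multiplicity 4.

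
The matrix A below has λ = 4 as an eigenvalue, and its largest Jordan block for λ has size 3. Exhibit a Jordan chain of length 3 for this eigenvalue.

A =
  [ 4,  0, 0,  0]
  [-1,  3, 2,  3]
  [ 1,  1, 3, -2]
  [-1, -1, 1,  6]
A Jordan chain for λ = 4 of length 3:
v_1 = (0, -1, 1, -1)ᵀ
v_2 = (0, 2, -1, 1)ᵀ
v_3 = (0, 0, 1, 0)ᵀ

Let N = A − (4)·I. We want v_3 with N^3 v_3 = 0 but N^2 v_3 ≠ 0; then v_{j-1} := N · v_j for j = 3, …, 2.

Pick v_3 = (0, 0, 1, 0)ᵀ.
Then v_2 = N · v_3 = (0, 2, -1, 1)ᵀ.
Then v_1 = N · v_2 = (0, -1, 1, -1)ᵀ.

Sanity check: (A − (4)·I) v_1 = (0, 0, 0, 0)ᵀ = 0. ✓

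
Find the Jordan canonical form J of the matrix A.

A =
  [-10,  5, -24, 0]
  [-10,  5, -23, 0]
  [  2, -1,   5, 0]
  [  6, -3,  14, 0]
J_3(0) ⊕ J_1(0)

The characteristic polynomial is
  det(x·I − A) = x^4

Eigenvalues and multiplicities (the geometric multiplicity of λ is n − rank(A − λI), which equals the number of Jordan blocks for λ):
  λ = 0: algebraic multiplicity = 4, geometric multiplicity = 2

Determining the block sizes for each eigenvalue:
  λ = 0: with am = 4 and gm = 2, the partition is not yet determined (e.g. several partitions of 4 into 2 parts exist). Let N = A − (0)·I. Computing rank(N^1) = 2, rank(N^2) = 1, rank(N^3) = 0; the number of blocks of size ≥ j is rank(N^{j−1}) − rank(N^j), giving [2, 1, 1]. So we have 1 block(s) of size 3, 1 block(s) of size 1 → block sizes [3, 1]

Assembling the blocks gives a Jordan form
J =
  [0, 1, 0, 0]
  [0, 0, 1, 0]
  [0, 0, 0, 0]
  [0, 0, 0, 0]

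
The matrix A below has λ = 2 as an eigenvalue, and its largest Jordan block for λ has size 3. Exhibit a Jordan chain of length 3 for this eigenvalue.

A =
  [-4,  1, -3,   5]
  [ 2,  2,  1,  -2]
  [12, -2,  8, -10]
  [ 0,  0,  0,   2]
A Jordan chain for λ = 2 of length 3:
v_1 = (2, 0, -4, 0)ᵀ
v_2 = (-6, 2, 12, 0)ᵀ
v_3 = (1, 0, 0, 0)ᵀ

Let N = A − (2)·I. We want v_3 with N^3 v_3 = 0 but N^2 v_3 ≠ 0; then v_{j-1} := N · v_j for j = 3, …, 2.

Pick v_3 = (1, 0, 0, 0)ᵀ.
Then v_2 = N · v_3 = (-6, 2, 12, 0)ᵀ.
Then v_1 = N · v_2 = (2, 0, -4, 0)ᵀ.

Sanity check: (A − (2)·I) v_1 = (0, 0, 0, 0)ᵀ = 0. ✓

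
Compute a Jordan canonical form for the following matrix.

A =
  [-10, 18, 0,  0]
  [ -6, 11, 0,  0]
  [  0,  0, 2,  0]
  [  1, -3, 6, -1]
J_2(-1) ⊕ J_1(2) ⊕ J_1(2)

The characteristic polynomial is
  det(x·I − A) = x^4 - 2*x^3 - 3*x^2 + 4*x + 4 = (x - 2)^2*(x + 1)^2

Eigenvalues and multiplicities (the geometric multiplicity of λ is n − rank(A − λI), which equals the number of Jordan blocks for λ):
  λ = -1: algebraic multiplicity = 2, geometric multiplicity = 1
  λ = 2: algebraic multiplicity = 2, geometric multiplicity = 2

Determining the block sizes for each eigenvalue:
  λ = -1: one block (gm = 1), so the single block has size am = 2 → block sizes [2]
  λ = 2: gm = am = 2, so every block has size 1 → block sizes [1, 1]

Assembling the blocks gives a Jordan form
J =
  [-1,  1, 0, 0]
  [ 0, -1, 0, 0]
  [ 0,  0, 2, 0]
  [ 0,  0, 0, 2]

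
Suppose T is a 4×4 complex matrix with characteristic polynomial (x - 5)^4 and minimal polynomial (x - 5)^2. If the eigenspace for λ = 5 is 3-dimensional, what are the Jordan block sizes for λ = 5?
Block sizes for λ = 5: [2, 1, 1]

Step 1 — from the characteristic polynomial, algebraic multiplicity of λ = 5 is 4. From dim ker(T − (5)·I) = 3, there are exactly 3 Jordan blocks for λ = 5.
Step 2 — from the minimal polynomial, the factor (x − 5)^2 tells us the largest block for λ = 5 has size 2.
Step 3 — with total size 4, 3 blocks, and largest block 2, the block sizes (in nonincreasing order) are [2, 1, 1].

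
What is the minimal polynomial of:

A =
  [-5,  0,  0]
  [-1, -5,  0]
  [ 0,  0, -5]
x^2 + 10*x + 25

The characteristic polynomial is χ_A(x) = (x + 5)^3, so the eigenvalues are known. The minimal polynomial is
  m_A(x) = Π_λ (x − λ)^{k_λ}
where k_λ is the size of the *largest* Jordan block for λ (equivalently, the smallest k with (A − λI)^k v = 0 for every generalised eigenvector v of λ).

  λ = -5: largest Jordan block has size 2, contributing (x + 5)^2

So m_A(x) = (x + 5)^2 = x^2 + 10*x + 25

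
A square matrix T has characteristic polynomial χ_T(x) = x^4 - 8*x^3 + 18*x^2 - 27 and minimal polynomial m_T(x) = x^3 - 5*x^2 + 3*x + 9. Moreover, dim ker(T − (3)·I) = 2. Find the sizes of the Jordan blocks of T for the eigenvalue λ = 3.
Block sizes for λ = 3: [2, 1]

Step 1 — from the characteristic polynomial, algebraic multiplicity of λ = 3 is 3. From dim ker(T − (3)·I) = 2, there are exactly 2 Jordan blocks for λ = 3.
Step 2 — from the minimal polynomial, the factor (x − 3)^2 tells us the largest block for λ = 3 has size 2.
Step 3 — with total size 3, 2 blocks, and largest block 2, the block sizes (in nonincreasing order) are [2, 1].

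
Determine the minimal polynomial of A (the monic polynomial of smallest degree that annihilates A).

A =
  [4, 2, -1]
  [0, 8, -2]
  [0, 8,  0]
x^2 - 8*x + 16

The characteristic polynomial is χ_A(x) = (x - 4)^3, so the eigenvalues are known. The minimal polynomial is
  m_A(x) = Π_λ (x − λ)^{k_λ}
where k_λ is the size of the *largest* Jordan block for λ (equivalently, the smallest k with (A − λI)^k v = 0 for every generalised eigenvector v of λ).

  λ = 4: largest Jordan block has size 2, contributing (x − 4)^2

So m_A(x) = (x - 4)^2 = x^2 - 8*x + 16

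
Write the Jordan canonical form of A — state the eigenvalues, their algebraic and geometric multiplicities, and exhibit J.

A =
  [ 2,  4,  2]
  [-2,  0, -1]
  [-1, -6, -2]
J_3(0)

The characteristic polynomial is
  det(x·I − A) = x^3

Eigenvalues and multiplicities (the geometric multiplicity of λ is n − rank(A − λI), which equals the number of Jordan blocks for λ):
  λ = 0: algebraic multiplicity = 3, geometric multiplicity = 1

Determining the block sizes for each eigenvalue:
  λ = 0: one block (gm = 1), so the single block has size am = 3 → block sizes [3]

Assembling the blocks gives a Jordan form
J =
  [0, 1, 0]
  [0, 0, 1]
  [0, 0, 0]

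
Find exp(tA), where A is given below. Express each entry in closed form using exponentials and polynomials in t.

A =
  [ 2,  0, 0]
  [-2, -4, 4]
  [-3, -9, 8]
e^{tA} =
  [exp(2*t), 0, 0]
  [-2*t*exp(2*t), -6*t*exp(2*t) + exp(2*t), 4*t*exp(2*t)]
  [-3*t*exp(2*t), -9*t*exp(2*t), 6*t*exp(2*t) + exp(2*t)]

Strategy: write A = P · J · P⁻¹ where J is a Jordan canonical form, so e^{tA} = P · e^{tJ} · P⁻¹, and e^{tJ} can be computed block-by-block.

A has Jordan form
J =
  [2, 1, 0]
  [0, 2, 0]
  [0, 0, 2]
(up to reordering of blocks).

Per-block formulas:
  For a 2×2 Jordan block J_2(2): exp(t · J_2(2)) = e^(2t)·(I + t·N), where N is the 2×2 nilpotent shift.
  For a 1×1 block at λ = 2: exp(t · [2]) = [e^(2t)].

After assembling e^{tJ} and conjugating by P, we get:

e^{tA} =
  [exp(2*t), 0, 0]
  [-2*t*exp(2*t), -6*t*exp(2*t) + exp(2*t), 4*t*exp(2*t)]
  [-3*t*exp(2*t), -9*t*exp(2*t), 6*t*exp(2*t) + exp(2*t)]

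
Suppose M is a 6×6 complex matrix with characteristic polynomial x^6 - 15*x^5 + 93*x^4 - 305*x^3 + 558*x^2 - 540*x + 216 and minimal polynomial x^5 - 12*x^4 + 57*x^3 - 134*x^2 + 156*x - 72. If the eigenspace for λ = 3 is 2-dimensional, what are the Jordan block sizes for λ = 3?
Block sizes for λ = 3: [2, 1]

Step 1 — from the characteristic polynomial, algebraic multiplicity of λ = 3 is 3. From dim ker(M − (3)·I) = 2, there are exactly 2 Jordan blocks for λ = 3.
Step 2 — from the minimal polynomial, the factor (x − 3)^2 tells us the largest block for λ = 3 has size 2.
Step 3 — with total size 3, 2 blocks, and largest block 2, the block sizes (in nonincreasing order) are [2, 1].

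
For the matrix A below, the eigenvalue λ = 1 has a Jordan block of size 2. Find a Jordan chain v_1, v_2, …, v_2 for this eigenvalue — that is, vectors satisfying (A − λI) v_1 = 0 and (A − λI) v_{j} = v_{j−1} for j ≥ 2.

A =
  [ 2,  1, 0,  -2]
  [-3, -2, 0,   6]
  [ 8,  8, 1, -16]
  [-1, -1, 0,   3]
A Jordan chain for λ = 1 of length 2:
v_1 = (1, -3, 8, -1)ᵀ
v_2 = (1, 0, 0, 0)ᵀ

Let N = A − (1)·I. We want v_2 with N^2 v_2 = 0 but N^1 v_2 ≠ 0; then v_{j-1} := N · v_j for j = 2, …, 2.

Pick v_2 = (1, 0, 0, 0)ᵀ.
Then v_1 = N · v_2 = (1, -3, 8, -1)ᵀ.

Sanity check: (A − (1)·I) v_1 = (0, 0, 0, 0)ᵀ = 0. ✓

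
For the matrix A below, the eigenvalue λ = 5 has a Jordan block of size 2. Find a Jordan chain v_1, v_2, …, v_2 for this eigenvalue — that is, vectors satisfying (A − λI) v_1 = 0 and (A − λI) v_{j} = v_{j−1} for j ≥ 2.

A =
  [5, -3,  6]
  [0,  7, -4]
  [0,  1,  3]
A Jordan chain for λ = 5 of length 2:
v_1 = (-3, 2, 1)ᵀ
v_2 = (0, 1, 0)ᵀ

Let N = A − (5)·I. We want v_2 with N^2 v_2 = 0 but N^1 v_2 ≠ 0; then v_{j-1} := N · v_j for j = 2, …, 2.

Pick v_2 = (0, 1, 0)ᵀ.
Then v_1 = N · v_2 = (-3, 2, 1)ᵀ.

Sanity check: (A − (5)·I) v_1 = (0, 0, 0)ᵀ = 0. ✓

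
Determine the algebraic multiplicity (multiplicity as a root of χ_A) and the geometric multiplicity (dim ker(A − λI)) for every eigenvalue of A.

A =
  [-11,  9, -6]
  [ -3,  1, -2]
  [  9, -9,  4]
λ = -2: alg = 3, geom = 2

Step 1 — factor the characteristic polynomial to read off the algebraic multiplicities:
  χ_A(x) = (x + 2)^3

Step 2 — compute geometric multiplicities via the rank-nullity identity g(λ) = n − rank(A − λI):
  rank(A − (-2)·I) = 1, so dim ker(A − (-2)·I) = n − 1 = 2

Summary:
  λ = -2: algebraic multiplicity = 3, geometric multiplicity = 2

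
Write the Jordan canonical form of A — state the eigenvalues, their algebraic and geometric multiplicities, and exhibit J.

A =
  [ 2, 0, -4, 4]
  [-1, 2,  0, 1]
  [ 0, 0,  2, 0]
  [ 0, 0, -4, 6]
J_2(2) ⊕ J_1(2) ⊕ J_1(6)

The characteristic polynomial is
  det(x·I − A) = x^4 - 12*x^3 + 48*x^2 - 80*x + 48 = (x - 6)*(x - 2)^3

Eigenvalues and multiplicities (the geometric multiplicity of λ is n − rank(A − λI), which equals the number of Jordan blocks for λ):
  λ = 2: algebraic multiplicity = 3, geometric multiplicity = 2
  λ = 6: algebraic multiplicity = 1, geometric multiplicity = 1

Determining the block sizes for each eigenvalue:
  λ = 2: 2 blocks summing to 3 forces exactly one block of size 2 and the rest size 1 → block sizes [2, 1]
  λ = 6: one block (gm = 1), so the single block has size am = 1 → block sizes [1]

Assembling the blocks gives a Jordan form
J =
  [2, 1, 0, 0]
  [0, 2, 0, 0]
  [0, 0, 2, 0]
  [0, 0, 0, 6]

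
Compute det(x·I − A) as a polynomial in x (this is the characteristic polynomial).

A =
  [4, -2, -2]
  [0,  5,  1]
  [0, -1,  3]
x^3 - 12*x^2 + 48*x - 64

Expanding det(x·I − A) (e.g. by cofactor expansion or by noting that A is similar to its Jordan form J, which has the same characteristic polynomial as A) gives
  χ_A(x) = x^3 - 12*x^2 + 48*x - 64
which factors as (x - 4)^3. The eigenvalues (with algebraic multiplicities) are λ = 4 with multiplicity 3.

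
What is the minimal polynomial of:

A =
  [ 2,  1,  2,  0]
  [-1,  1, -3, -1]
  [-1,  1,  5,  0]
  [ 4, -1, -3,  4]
x^3 - 9*x^2 + 27*x - 27

The characteristic polynomial is χ_A(x) = (x - 3)^4, so the eigenvalues are known. The minimal polynomial is
  m_A(x) = Π_λ (x − λ)^{k_λ}
where k_λ is the size of the *largest* Jordan block for λ (equivalently, the smallest k with (A − λI)^k v = 0 for every generalised eigenvector v of λ).

  λ = 3: largest Jordan block has size 3, contributing (x − 3)^3

So m_A(x) = (x - 3)^3 = x^3 - 9*x^2 + 27*x - 27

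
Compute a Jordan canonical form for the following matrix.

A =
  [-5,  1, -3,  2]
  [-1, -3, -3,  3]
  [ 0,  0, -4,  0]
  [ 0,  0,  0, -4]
J_3(-4) ⊕ J_1(-4)

The characteristic polynomial is
  det(x·I − A) = x^4 + 16*x^3 + 96*x^2 + 256*x + 256 = (x + 4)^4

Eigenvalues and multiplicities (the geometric multiplicity of λ is n − rank(A − λI), which equals the number of Jordan blocks for λ):
  λ = -4: algebraic multiplicity = 4, geometric multiplicity = 2

Determining the block sizes for each eigenvalue:
  λ = -4: with am = 4 and gm = 2, the partition is not yet determined (e.g. several partitions of 4 into 2 parts exist). Let N = A − (-4)·I. Computing rank(N^1) = 2, rank(N^2) = 1, rank(N^3) = 0; the number of blocks of size ≥ j is rank(N^{j−1}) − rank(N^j), giving [2, 1, 1]. So we have 1 block(s) of size 3, 1 block(s) of size 1 → block sizes [3, 1]

Assembling the blocks gives a Jordan form
J =
  [-4,  1,  0,  0]
  [ 0, -4,  1,  0]
  [ 0,  0, -4,  0]
  [ 0,  0,  0, -4]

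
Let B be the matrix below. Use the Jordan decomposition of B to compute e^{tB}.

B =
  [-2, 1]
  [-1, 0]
e^{tB} =
  [-t*exp(-t) + exp(-t), t*exp(-t)]
  [-t*exp(-t), t*exp(-t) + exp(-t)]

Strategy: write B = P · J · P⁻¹ where J is a Jordan canonical form, so e^{tB} = P · e^{tJ} · P⁻¹, and e^{tJ} can be computed block-by-block.

B has Jordan form
J =
  [-1,  1]
  [ 0, -1]
(up to reordering of blocks).

Per-block formulas:
  For a 2×2 Jordan block J_2(-1): exp(t · J_2(-1)) = e^(-1t)·(I + t·N), where N is the 2×2 nilpotent shift.

After assembling e^{tJ} and conjugating by P, we get:

e^{tB} =
  [-t*exp(-t) + exp(-t), t*exp(-t)]
  [-t*exp(-t), t*exp(-t) + exp(-t)]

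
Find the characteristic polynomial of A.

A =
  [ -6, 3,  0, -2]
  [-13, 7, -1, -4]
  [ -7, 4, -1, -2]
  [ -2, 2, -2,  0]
x^4

Expanding det(x·I − A) (e.g. by cofactor expansion or by noting that A is similar to its Jordan form J, which has the same characteristic polynomial as A) gives
  χ_A(x) = x^4
which factors as x^4. The eigenvalues (with algebraic multiplicities) are λ = 0 with multiplicity 4.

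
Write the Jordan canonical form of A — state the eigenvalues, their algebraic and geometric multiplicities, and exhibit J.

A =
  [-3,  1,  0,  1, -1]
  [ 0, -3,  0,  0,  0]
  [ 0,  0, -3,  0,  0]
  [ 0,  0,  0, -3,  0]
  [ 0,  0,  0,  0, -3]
J_2(-3) ⊕ J_1(-3) ⊕ J_1(-3) ⊕ J_1(-3)

The characteristic polynomial is
  det(x·I − A) = x^5 + 15*x^4 + 90*x^3 + 270*x^2 + 405*x + 243 = (x + 3)^5

Eigenvalues and multiplicities (the geometric multiplicity of λ is n − rank(A − λI), which equals the number of Jordan blocks for λ):
  λ = -3: algebraic multiplicity = 5, geometric multiplicity = 4

Determining the block sizes for each eigenvalue:
  λ = -3: 4 blocks summing to 5 forces exactly one block of size 2 and the rest size 1 → block sizes [2, 1, 1, 1]

Assembling the blocks gives a Jordan form
J =
  [-3,  1,  0,  0,  0]
  [ 0, -3,  0,  0,  0]
  [ 0,  0, -3,  0,  0]
  [ 0,  0,  0, -3,  0]
  [ 0,  0,  0,  0, -3]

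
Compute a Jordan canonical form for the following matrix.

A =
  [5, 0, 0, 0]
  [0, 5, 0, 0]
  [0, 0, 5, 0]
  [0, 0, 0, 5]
J_1(5) ⊕ J_1(5) ⊕ J_1(5) ⊕ J_1(5)

The characteristic polynomial is
  det(x·I − A) = x^4 - 20*x^3 + 150*x^2 - 500*x + 625 = (x - 5)^4

Eigenvalues and multiplicities (the geometric multiplicity of λ is n − rank(A − λI), which equals the number of Jordan blocks for λ):
  λ = 5: algebraic multiplicity = 4, geometric multiplicity = 4

Determining the block sizes for each eigenvalue:
  λ = 5: gm = am = 4, so every block has size 1 → block sizes [1, 1, 1, 1]

Assembling the blocks gives a Jordan form
J =
  [5, 0, 0, 0]
  [0, 5, 0, 0]
  [0, 0, 5, 0]
  [0, 0, 0, 5]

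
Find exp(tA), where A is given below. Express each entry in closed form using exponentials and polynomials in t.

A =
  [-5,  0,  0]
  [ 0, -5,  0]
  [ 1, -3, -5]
e^{tA} =
  [exp(-5*t), 0, 0]
  [0, exp(-5*t), 0]
  [t*exp(-5*t), -3*t*exp(-5*t), exp(-5*t)]

Strategy: write A = P · J · P⁻¹ where J is a Jordan canonical form, so e^{tA} = P · e^{tJ} · P⁻¹, and e^{tJ} can be computed block-by-block.

A has Jordan form
J =
  [-5,  1,  0]
  [ 0, -5,  0]
  [ 0,  0, -5]
(up to reordering of blocks).

Per-block formulas:
  For a 2×2 Jordan block J_2(-5): exp(t · J_2(-5)) = e^(-5t)·(I + t·N), where N is the 2×2 nilpotent shift.
  For a 1×1 block at λ = -5: exp(t · [-5]) = [e^(-5t)].

After assembling e^{tJ} and conjugating by P, we get:

e^{tA} =
  [exp(-5*t), 0, 0]
  [0, exp(-5*t), 0]
  [t*exp(-5*t), -3*t*exp(-5*t), exp(-5*t)]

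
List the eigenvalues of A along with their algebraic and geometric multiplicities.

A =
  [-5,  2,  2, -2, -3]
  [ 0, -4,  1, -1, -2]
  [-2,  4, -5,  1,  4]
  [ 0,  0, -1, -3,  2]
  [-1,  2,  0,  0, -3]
λ = -4: alg = 5, geom = 3

Step 1 — factor the characteristic polynomial to read off the algebraic multiplicities:
  χ_A(x) = (x + 4)^5

Step 2 — compute geometric multiplicities via the rank-nullity identity g(λ) = n − rank(A − λI):
  rank(A − (-4)·I) = 2, so dim ker(A − (-4)·I) = n − 2 = 3

Summary:
  λ = -4: algebraic multiplicity = 5, geometric multiplicity = 3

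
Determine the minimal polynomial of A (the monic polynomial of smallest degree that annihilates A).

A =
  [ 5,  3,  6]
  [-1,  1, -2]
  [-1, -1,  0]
x^2 - 4*x + 4

The characteristic polynomial is χ_A(x) = (x - 2)^3, so the eigenvalues are known. The minimal polynomial is
  m_A(x) = Π_λ (x − λ)^{k_λ}
where k_λ is the size of the *largest* Jordan block for λ (equivalently, the smallest k with (A − λI)^k v = 0 for every generalised eigenvector v of λ).

  λ = 2: largest Jordan block has size 2, contributing (x − 2)^2

So m_A(x) = (x - 2)^2 = x^2 - 4*x + 4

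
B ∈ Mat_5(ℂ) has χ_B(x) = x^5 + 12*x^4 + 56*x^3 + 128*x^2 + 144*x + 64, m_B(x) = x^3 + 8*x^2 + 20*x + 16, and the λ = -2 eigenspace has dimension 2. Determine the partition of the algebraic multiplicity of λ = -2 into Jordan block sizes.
Block sizes for λ = -2: [2, 2]

Step 1 — from the characteristic polynomial, algebraic multiplicity of λ = -2 is 4. From dim ker(B − (-2)·I) = 2, there are exactly 2 Jordan blocks for λ = -2.
Step 2 — from the minimal polynomial, the factor (x + 2)^2 tells us the largest block for λ = -2 has size 2.
Step 3 — with total size 4, 2 blocks, and largest block 2, the block sizes (in nonincreasing order) are [2, 2].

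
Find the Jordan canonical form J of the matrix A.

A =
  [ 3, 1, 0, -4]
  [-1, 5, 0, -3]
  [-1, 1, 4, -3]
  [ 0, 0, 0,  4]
J_3(4) ⊕ J_1(4)

The characteristic polynomial is
  det(x·I − A) = x^4 - 16*x^3 + 96*x^2 - 256*x + 256 = (x - 4)^4

Eigenvalues and multiplicities (the geometric multiplicity of λ is n − rank(A − λI), which equals the number of Jordan blocks for λ):
  λ = 4: algebraic multiplicity = 4, geometric multiplicity = 2

Determining the block sizes for each eigenvalue:
  λ = 4: with am = 4 and gm = 2, the partition is not yet determined (e.g. several partitions of 4 into 2 parts exist). Let N = A − (4)·I. Computing rank(N^1) = 2, rank(N^2) = 1, rank(N^3) = 0; the number of blocks of size ≥ j is rank(N^{j−1}) − rank(N^j), giving [2, 1, 1]. So we have 1 block(s) of size 3, 1 block(s) of size 1 → block sizes [3, 1]

Assembling the blocks gives a Jordan form
J =
  [4, 1, 0, 0]
  [0, 4, 1, 0]
  [0, 0, 4, 0]
  [0, 0, 0, 4]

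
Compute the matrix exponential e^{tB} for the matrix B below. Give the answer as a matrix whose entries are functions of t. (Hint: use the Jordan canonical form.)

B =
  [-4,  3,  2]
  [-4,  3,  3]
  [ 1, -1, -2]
e^{tB} =
  [-t^2*exp(-t)/2 - 3*t*exp(-t) + exp(-t), t^2*exp(-t)/2 + 3*t*exp(-t), t^2*exp(-t)/2 + 2*t*exp(-t)]
  [-t^2*exp(-t)/2 - 4*t*exp(-t), t^2*exp(-t)/2 + 4*t*exp(-t) + exp(-t), t^2*exp(-t)/2 + 3*t*exp(-t)]
  [t*exp(-t), -t*exp(-t), -t*exp(-t) + exp(-t)]

Strategy: write B = P · J · P⁻¹ where J is a Jordan canonical form, so e^{tB} = P · e^{tJ} · P⁻¹, and e^{tJ} can be computed block-by-block.

B has Jordan form
J =
  [-1,  1,  0]
  [ 0, -1,  1]
  [ 0,  0, -1]
(up to reordering of blocks).

Per-block formulas:
  For a 3×3 Jordan block J_3(-1): exp(t · J_3(-1)) = e^(-1t)·(I + t·N + (t^2/2)·N^2), where N is the 3×3 nilpotent shift.

After assembling e^{tJ} and conjugating by P, we get:

e^{tB} =
  [-t^2*exp(-t)/2 - 3*t*exp(-t) + exp(-t), t^2*exp(-t)/2 + 3*t*exp(-t), t^2*exp(-t)/2 + 2*t*exp(-t)]
  [-t^2*exp(-t)/2 - 4*t*exp(-t), t^2*exp(-t)/2 + 4*t*exp(-t) + exp(-t), t^2*exp(-t)/2 + 3*t*exp(-t)]
  [t*exp(-t), -t*exp(-t), -t*exp(-t) + exp(-t)]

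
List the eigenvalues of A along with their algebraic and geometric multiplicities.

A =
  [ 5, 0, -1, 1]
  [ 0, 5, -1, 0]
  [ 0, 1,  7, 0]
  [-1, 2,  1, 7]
λ = 6: alg = 4, geom = 2

Step 1 — factor the characteristic polynomial to read off the algebraic multiplicities:
  χ_A(x) = (x - 6)^4

Step 2 — compute geometric multiplicities via the rank-nullity identity g(λ) = n − rank(A − λI):
  rank(A − (6)·I) = 2, so dim ker(A − (6)·I) = n − 2 = 2

Summary:
  λ = 6: algebraic multiplicity = 4, geometric multiplicity = 2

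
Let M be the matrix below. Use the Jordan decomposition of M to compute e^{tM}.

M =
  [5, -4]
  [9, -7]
e^{tM} =
  [6*t*exp(-t) + exp(-t), -4*t*exp(-t)]
  [9*t*exp(-t), -6*t*exp(-t) + exp(-t)]

Strategy: write M = P · J · P⁻¹ where J is a Jordan canonical form, so e^{tM} = P · e^{tJ} · P⁻¹, and e^{tJ} can be computed block-by-block.

M has Jordan form
J =
  [-1,  1]
  [ 0, -1]
(up to reordering of blocks).

Per-block formulas:
  For a 2×2 Jordan block J_2(-1): exp(t · J_2(-1)) = e^(-1t)·(I + t·N), where N is the 2×2 nilpotent shift.

After assembling e^{tJ} and conjugating by P, we get:

e^{tM} =
  [6*t*exp(-t) + exp(-t), -4*t*exp(-t)]
  [9*t*exp(-t), -6*t*exp(-t) + exp(-t)]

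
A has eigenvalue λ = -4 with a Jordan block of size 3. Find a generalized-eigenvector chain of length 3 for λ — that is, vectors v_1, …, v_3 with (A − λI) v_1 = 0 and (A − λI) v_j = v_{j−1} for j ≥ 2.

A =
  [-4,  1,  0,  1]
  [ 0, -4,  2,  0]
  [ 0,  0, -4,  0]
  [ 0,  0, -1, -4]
A Jordan chain for λ = -4 of length 3:
v_1 = (1, 0, 0, 0)ᵀ
v_2 = (0, 2, 0, -1)ᵀ
v_3 = (0, 0, 1, 0)ᵀ

Let N = A − (-4)·I. We want v_3 with N^3 v_3 = 0 but N^2 v_3 ≠ 0; then v_{j-1} := N · v_j for j = 3, …, 2.

Pick v_3 = (0, 0, 1, 0)ᵀ.
Then v_2 = N · v_3 = (0, 2, 0, -1)ᵀ.
Then v_1 = N · v_2 = (1, 0, 0, 0)ᵀ.

Sanity check: (A − (-4)·I) v_1 = (0, 0, 0, 0)ᵀ = 0. ✓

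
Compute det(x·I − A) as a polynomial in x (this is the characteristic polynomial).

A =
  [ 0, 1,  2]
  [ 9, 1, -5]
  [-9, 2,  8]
x^3 - 9*x^2 + 27*x - 27

Expanding det(x·I − A) (e.g. by cofactor expansion or by noting that A is similar to its Jordan form J, which has the same characteristic polynomial as A) gives
  χ_A(x) = x^3 - 9*x^2 + 27*x - 27
which factors as (x - 3)^3. The eigenvalues (with algebraic multiplicities) are λ = 3 with multiplicity 3.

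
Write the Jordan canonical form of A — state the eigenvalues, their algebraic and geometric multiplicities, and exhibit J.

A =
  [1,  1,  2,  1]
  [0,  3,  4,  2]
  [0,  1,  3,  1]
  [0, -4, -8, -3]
J_2(1) ⊕ J_1(1) ⊕ J_1(1)

The characteristic polynomial is
  det(x·I − A) = x^4 - 4*x^3 + 6*x^2 - 4*x + 1 = (x - 1)^4

Eigenvalues and multiplicities (the geometric multiplicity of λ is n − rank(A − λI), which equals the number of Jordan blocks for λ):
  λ = 1: algebraic multiplicity = 4, geometric multiplicity = 3

Determining the block sizes for each eigenvalue:
  λ = 1: 3 blocks summing to 4 forces exactly one block of size 2 and the rest size 1 → block sizes [2, 1, 1]

Assembling the blocks gives a Jordan form
J =
  [1, 1, 0, 0]
  [0, 1, 0, 0]
  [0, 0, 1, 0]
  [0, 0, 0, 1]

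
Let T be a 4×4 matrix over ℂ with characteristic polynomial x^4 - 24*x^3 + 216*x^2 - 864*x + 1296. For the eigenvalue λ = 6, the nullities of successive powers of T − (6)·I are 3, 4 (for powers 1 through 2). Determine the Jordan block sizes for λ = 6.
Block sizes for λ = 6: [2, 1, 1]

From the dimensions of kernels of powers, the number of Jordan blocks of size at least j is d_j − d_{j−1} where d_j = dim ker(N^j) (with d_0 = 0). Computing the differences gives [3, 1].
The number of blocks of size exactly k is (#blocks of size ≥ k) − (#blocks of size ≥ k + 1), so the partition is: 2 block(s) of size 1, 1 block(s) of size 2.
In nonincreasing order the block sizes are [2, 1, 1].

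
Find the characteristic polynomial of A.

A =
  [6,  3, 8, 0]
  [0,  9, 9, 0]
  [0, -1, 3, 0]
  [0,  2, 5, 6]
x^4 - 24*x^3 + 216*x^2 - 864*x + 1296

Expanding det(x·I − A) (e.g. by cofactor expansion or by noting that A is similar to its Jordan form J, which has the same characteristic polynomial as A) gives
  χ_A(x) = x^4 - 24*x^3 + 216*x^2 - 864*x + 1296
which factors as (x - 6)^4. The eigenvalues (with algebraic multiplicities) are λ = 6 with multiplicity 4.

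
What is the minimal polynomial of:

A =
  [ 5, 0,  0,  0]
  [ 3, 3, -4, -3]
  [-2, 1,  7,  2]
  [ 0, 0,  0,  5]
x^3 - 15*x^2 + 75*x - 125

The characteristic polynomial is χ_A(x) = (x - 5)^4, so the eigenvalues are known. The minimal polynomial is
  m_A(x) = Π_λ (x − λ)^{k_λ}
where k_λ is the size of the *largest* Jordan block for λ (equivalently, the smallest k with (A − λI)^k v = 0 for every generalised eigenvector v of λ).

  λ = 5: largest Jordan block has size 3, contributing (x − 5)^3

So m_A(x) = (x - 5)^3 = x^3 - 15*x^2 + 75*x - 125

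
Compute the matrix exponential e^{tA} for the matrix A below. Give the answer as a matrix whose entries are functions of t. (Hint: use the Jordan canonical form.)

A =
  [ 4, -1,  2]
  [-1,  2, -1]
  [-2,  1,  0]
e^{tA} =
  [t^2*exp(2*t)/2 + 2*t*exp(2*t) + exp(2*t), -t*exp(2*t), t^2*exp(2*t)/2 + 2*t*exp(2*t)]
  [-t*exp(2*t), exp(2*t), -t*exp(2*t)]
  [-t^2*exp(2*t)/2 - 2*t*exp(2*t), t*exp(2*t), -t^2*exp(2*t)/2 - 2*t*exp(2*t) + exp(2*t)]

Strategy: write A = P · J · P⁻¹ where J is a Jordan canonical form, so e^{tA} = P · e^{tJ} · P⁻¹, and e^{tJ} can be computed block-by-block.

A has Jordan form
J =
  [2, 1, 0]
  [0, 2, 1]
  [0, 0, 2]
(up to reordering of blocks).

Per-block formulas:
  For a 3×3 Jordan block J_3(2): exp(t · J_3(2)) = e^(2t)·(I + t·N + (t^2/2)·N^2), where N is the 3×3 nilpotent shift.

After assembling e^{tJ} and conjugating by P, we get:

e^{tA} =
  [t^2*exp(2*t)/2 + 2*t*exp(2*t) + exp(2*t), -t*exp(2*t), t^2*exp(2*t)/2 + 2*t*exp(2*t)]
  [-t*exp(2*t), exp(2*t), -t*exp(2*t)]
  [-t^2*exp(2*t)/2 - 2*t*exp(2*t), t*exp(2*t), -t^2*exp(2*t)/2 - 2*t*exp(2*t) + exp(2*t)]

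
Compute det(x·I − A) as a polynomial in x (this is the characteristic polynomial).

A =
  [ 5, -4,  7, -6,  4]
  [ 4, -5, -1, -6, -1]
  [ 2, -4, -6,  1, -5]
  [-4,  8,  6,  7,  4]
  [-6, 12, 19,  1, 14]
x^5 - 15*x^4 + 90*x^3 - 270*x^2 + 405*x - 243

Expanding det(x·I − A) (e.g. by cofactor expansion or by noting that A is similar to its Jordan form J, which has the same characteristic polynomial as A) gives
  χ_A(x) = x^5 - 15*x^4 + 90*x^3 - 270*x^2 + 405*x - 243
which factors as (x - 3)^5. The eigenvalues (with algebraic multiplicities) are λ = 3 with multiplicity 5.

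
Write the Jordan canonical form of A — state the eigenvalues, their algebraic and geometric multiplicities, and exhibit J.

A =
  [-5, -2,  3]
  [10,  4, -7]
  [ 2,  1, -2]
J_3(-1)

The characteristic polynomial is
  det(x·I − A) = x^3 + 3*x^2 + 3*x + 1 = (x + 1)^3

Eigenvalues and multiplicities (the geometric multiplicity of λ is n − rank(A − λI), which equals the number of Jordan blocks for λ):
  λ = -1: algebraic multiplicity = 3, geometric multiplicity = 1

Determining the block sizes for each eigenvalue:
  λ = -1: one block (gm = 1), so the single block has size am = 3 → block sizes [3]

Assembling the blocks gives a Jordan form
J =
  [-1,  1,  0]
  [ 0, -1,  1]
  [ 0,  0, -1]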